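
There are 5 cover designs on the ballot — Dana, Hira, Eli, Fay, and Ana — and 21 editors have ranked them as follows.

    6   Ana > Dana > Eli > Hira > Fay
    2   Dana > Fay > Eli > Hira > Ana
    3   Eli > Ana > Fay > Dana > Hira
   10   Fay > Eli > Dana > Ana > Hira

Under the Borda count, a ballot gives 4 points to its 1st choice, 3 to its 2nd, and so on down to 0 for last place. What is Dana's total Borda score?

49

Borda scores:
  Dana: 6·3 + 2·4 + 3·1 + 10·2 = 49
  Hira: 6·1 + 2·1 + 3·0 + 10·0 = 8
  Eli: 6·2 + 2·2 + 3·4 + 10·3 = 58
  Fay: 6·0 + 2·3 + 3·2 + 10·4 = 52
  Ana: 6·4 + 2·0 + 3·3 + 10·1 = 43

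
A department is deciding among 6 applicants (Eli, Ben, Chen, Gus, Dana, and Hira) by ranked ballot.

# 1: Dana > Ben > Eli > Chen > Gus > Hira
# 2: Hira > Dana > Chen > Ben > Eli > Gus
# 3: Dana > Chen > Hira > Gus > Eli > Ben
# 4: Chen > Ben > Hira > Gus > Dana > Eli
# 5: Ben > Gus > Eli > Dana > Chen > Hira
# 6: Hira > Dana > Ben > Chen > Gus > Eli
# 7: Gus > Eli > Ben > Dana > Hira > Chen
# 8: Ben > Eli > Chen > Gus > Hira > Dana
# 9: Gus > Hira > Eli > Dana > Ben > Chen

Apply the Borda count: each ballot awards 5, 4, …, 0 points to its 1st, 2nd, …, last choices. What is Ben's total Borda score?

Borda scores:
  Eli: 3 + 1 + 1 + 0 + 3 + 0 + 4 + 4 + 3 = 19
  Ben: 4 + 2 + 0 + 4 + 5 + 3 + 3 + 5 + 1 = 27
  Chen: 2 + 3 + 4 + 5 + 1 + 2 + 0 + 3 + 0 = 20
  Gus: 1 + 0 + 2 + 2 + 4 + 1 + 5 + 2 + 5 = 22
  Dana: 5 + 4 + 5 + 1 + 2 + 4 + 2 + 0 + 2 = 25
  Hira: 0 + 5 + 3 + 3 + 0 + 5 + 1 + 1 + 4 = 22

27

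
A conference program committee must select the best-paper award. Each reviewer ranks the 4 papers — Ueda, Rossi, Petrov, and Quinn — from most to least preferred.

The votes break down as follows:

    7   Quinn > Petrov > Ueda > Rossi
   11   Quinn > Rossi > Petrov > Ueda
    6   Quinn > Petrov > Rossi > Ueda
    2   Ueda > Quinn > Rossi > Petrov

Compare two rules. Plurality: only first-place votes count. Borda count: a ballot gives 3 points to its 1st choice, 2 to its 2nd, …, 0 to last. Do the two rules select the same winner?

Yes

Plurality first-place counts: Ueda 2, Rossi 0, Petrov 0, Quinn 24 → Quinn.
Borda totals: Ueda 13, Rossi 30, Petrov 37, Quinn 76 → Quinn.
The two rules agree on Quinn.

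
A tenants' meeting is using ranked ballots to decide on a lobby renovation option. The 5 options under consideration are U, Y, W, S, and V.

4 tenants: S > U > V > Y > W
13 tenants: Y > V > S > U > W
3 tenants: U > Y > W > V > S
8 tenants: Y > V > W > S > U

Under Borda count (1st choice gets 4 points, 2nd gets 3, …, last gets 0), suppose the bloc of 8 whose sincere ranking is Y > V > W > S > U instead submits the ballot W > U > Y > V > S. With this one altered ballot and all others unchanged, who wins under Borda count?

Y

Borda totals with the altered ballot: U 61, Y 81, W 38, S 42, V 58.
The winner is unchanged: still Y.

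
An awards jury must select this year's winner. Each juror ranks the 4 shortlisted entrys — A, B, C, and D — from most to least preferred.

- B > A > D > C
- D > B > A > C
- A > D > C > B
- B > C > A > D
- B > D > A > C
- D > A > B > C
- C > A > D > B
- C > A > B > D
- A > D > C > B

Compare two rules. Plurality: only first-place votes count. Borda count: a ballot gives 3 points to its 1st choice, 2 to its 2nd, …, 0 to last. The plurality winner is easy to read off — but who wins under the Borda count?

A

Plurality first-place counts: A 2, B 3, C 2, D 2 → B.
Borda totals: A 17, B 13, C 10, D 14 → A.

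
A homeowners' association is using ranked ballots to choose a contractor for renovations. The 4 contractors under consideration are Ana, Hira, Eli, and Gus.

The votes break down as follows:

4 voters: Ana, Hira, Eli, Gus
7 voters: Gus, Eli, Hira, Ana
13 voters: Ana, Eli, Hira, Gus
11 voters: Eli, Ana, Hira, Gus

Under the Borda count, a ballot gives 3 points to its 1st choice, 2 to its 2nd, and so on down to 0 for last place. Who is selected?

Eli

Borda scores:
  Ana: 4·3 + 7·0 + 13·3 + 11·2 = 73
  Hira: 4·2 + 7·1 + 13·1 + 11·1 = 39
  Eli: 4·1 + 7·2 + 13·2 + 11·3 = 77
  Gus: 4·0 + 7·3 + 13·0 + 11·0 = 21
Eli has the highest total.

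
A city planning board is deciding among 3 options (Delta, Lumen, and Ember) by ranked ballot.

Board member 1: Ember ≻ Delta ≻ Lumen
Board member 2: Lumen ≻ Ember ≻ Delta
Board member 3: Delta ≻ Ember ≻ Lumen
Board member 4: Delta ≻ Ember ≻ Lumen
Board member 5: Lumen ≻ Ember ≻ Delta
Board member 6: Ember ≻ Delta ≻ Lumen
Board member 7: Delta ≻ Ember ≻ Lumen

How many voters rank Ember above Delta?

Ballots ranking Ember above Delta: 4.
Ballots ranking Delta above Ember: 3.
So 4 of 7 voters prefer Ember to Delta.

4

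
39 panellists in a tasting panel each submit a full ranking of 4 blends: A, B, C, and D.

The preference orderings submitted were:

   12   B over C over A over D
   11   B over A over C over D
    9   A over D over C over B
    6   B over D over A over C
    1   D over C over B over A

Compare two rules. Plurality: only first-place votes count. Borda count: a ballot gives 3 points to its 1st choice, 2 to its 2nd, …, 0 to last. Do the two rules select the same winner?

Yes

Plurality first-place counts: A 9, B 29, C 0, D 1 → B.
Borda totals: A 67, B 88, C 46, D 33 → B.
The two rules agree on B.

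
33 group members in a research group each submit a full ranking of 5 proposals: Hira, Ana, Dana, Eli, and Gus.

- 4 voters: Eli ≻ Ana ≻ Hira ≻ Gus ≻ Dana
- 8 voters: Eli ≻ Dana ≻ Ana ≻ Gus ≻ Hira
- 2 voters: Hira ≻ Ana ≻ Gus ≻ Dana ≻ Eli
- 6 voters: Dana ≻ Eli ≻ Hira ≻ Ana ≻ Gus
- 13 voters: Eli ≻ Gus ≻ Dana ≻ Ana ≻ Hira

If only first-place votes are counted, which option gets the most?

First-place vote totals:
  Hira: 2
  Ana: 0
  Dana: 6
  Eli: 25
  Gus: 0
Eli has the most first-place votes.

Eli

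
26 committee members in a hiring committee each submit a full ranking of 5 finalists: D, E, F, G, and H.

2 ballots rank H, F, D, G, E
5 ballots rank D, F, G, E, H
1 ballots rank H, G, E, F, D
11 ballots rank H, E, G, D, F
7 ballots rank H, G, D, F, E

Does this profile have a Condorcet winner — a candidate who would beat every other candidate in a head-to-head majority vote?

Yes

Head-to-head results (26 voters total):
D vs E: D wins 14–12.
D vs F: D wins 23–3.
D vs G: G wins 19–7.
D vs H: H wins 21–5.
E vs F: F wins 14–12.
E vs G: G wins 15–11.
E vs H: H wins 21–5.
F vs G: G wins 19–7.
F vs H: H wins 21–5.
G vs H: H wins 21–5.
H beats each rival — D (21–5), E (21–5), F (21–5), G (21–5) — so H is the Condorcet winner.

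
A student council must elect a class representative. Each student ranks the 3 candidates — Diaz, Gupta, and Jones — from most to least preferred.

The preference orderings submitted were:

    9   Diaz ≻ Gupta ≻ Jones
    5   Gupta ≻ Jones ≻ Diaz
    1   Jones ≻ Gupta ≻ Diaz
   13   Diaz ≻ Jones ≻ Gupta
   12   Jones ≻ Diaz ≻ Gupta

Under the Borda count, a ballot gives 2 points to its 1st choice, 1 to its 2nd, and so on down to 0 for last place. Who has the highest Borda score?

Borda scores:
  Diaz: 9·2 + 5·0 + 0 + 13·2 + 12·1 = 56
  Gupta: 9·1 + 5·2 + 1 + 13·0 + 12·0 = 20
  Jones: 9·0 + 5·1 + 2 + 13·1 + 12·2 = 44
Diaz has the highest total.

Diaz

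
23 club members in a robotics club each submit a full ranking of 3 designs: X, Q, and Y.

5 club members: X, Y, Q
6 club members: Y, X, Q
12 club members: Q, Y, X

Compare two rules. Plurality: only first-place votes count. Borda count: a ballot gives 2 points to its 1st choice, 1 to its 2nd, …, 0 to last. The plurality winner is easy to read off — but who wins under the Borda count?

Y

Plurality first-place counts: X 5, Q 12, Y 6 → Q.
Borda totals: X 16, Q 24, Y 29 → Y.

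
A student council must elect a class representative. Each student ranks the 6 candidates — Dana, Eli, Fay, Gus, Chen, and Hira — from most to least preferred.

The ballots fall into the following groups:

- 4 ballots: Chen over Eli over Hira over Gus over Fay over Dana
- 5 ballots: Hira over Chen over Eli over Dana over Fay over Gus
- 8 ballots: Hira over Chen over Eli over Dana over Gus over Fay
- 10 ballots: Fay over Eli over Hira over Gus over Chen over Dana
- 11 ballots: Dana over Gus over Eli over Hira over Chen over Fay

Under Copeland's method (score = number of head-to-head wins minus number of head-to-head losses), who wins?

Pairwise results:
  Dana vs Eli: Eli wins 27–11.
  Dana vs Fay: Dana wins 24–14.
  Dana vs Gus: Dana wins 24–14.
  Dana vs Chen: Chen wins 27–11.
  Dana vs Hira: Hira wins 27–11.
  Eli vs Fay: Eli wins 28–10.
  Eli vs Gus: Eli wins 27–11.
  Eli vs Chen: Eli wins 21–17.
  Eli vs Hira: Eli wins 25–13.
  Fay vs Gus: Gus wins 23–15.
  Fay vs Chen: Chen wins 28–10.
  Fay vs Hira: Hira wins 28–10.
  Gus vs Chen: Gus wins 21–17.
  Gus vs Hira: Hira wins 27–11.
  Chen vs Hira: Hira wins 34–4.
Copeland scores (wins − losses):
  Dana: 2 − 3 = -1
  Eli: 5 − 0 = 5
  Fay: 0 − 5 = -5
  Gus: 2 − 3 = -1
  Chen: 2 − 3 = -1
  Hira: 4 − 1 = 3
Eli has the best Copeland score.

Eli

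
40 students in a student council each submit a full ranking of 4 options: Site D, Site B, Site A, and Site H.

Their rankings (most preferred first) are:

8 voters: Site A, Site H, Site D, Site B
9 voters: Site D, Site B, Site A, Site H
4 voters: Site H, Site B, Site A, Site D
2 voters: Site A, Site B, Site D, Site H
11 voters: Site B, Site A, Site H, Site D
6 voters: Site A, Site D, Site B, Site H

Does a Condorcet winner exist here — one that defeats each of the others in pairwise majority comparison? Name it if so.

There is no Condorcet winner

Head-to-head results (40 voters total):
Site D vs Site B: Site D wins 23–17.
Site D vs Site A: Site A wins 31–9.
Site D vs Site H: Site H wins 23–17.
Site B vs Site A: Site B wins 24–16.
Site B vs Site H: Site B wins 28–12.
Site A vs Site H: Site A wins 36–4.
No candidate beats all others: Site D beats Site B beats Site A beats Site D, a majority cycle.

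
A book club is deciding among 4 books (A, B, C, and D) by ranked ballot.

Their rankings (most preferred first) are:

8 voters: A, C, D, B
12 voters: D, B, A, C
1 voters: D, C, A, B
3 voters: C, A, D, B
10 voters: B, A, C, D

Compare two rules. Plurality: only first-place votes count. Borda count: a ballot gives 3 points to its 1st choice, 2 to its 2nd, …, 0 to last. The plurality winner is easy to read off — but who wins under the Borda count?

Plurality first-place counts: A 8, B 10, C 3, D 13 → D.
Borda totals: A 63, B 54, C 37, D 50 → A.

A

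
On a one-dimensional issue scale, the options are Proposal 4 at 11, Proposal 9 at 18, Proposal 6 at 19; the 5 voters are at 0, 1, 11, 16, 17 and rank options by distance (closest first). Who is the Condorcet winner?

With single-peaked preferences on a line, the Condorcet winner is the candidate closest to the median voter.
The median voter (position 11) is closest to Proposal 4 at 11.
Check: Proposal 4 vs Proposal 6 — voters closer to Proposal 4: 3 of 5.

Proposal 4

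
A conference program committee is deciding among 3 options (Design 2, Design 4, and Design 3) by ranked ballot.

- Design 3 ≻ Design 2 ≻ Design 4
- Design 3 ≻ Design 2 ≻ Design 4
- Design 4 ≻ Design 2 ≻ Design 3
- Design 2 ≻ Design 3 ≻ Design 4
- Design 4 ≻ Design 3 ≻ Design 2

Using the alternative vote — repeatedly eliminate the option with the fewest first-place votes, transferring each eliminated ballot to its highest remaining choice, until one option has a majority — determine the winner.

Design 3

Round 1: Design 4 2, Design 3 2, Design 2 1. Design 2 has the fewest and is eliminated.
Round 2: Design 3 3, Design 4 2. Design 3 has a majority.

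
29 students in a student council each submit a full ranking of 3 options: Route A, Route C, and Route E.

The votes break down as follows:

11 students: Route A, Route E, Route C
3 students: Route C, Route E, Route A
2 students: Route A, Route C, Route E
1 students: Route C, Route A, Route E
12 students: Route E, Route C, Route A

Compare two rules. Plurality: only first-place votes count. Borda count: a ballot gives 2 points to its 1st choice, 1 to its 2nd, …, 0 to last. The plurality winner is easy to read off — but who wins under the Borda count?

Plurality first-place counts: Route A 13, Route C 4, Route E 12 → Route A.
Borda totals: Route A 27, Route C 22, Route E 38 → Route E.

Route E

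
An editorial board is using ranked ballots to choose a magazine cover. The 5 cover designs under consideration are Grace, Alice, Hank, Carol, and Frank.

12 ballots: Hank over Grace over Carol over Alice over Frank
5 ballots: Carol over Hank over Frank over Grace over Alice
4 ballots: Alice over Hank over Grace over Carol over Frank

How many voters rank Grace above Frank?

Ballots ranking Grace above Frank: 12+4 = 16.
Ballots ranking Frank above Grace: 5.
So 16 of 21 voters prefer Grace to Frank.

16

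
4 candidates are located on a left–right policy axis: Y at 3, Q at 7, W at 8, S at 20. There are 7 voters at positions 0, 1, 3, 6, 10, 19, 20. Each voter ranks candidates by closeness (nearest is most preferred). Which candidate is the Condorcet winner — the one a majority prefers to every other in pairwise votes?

Q

With single-peaked preferences on a line, the Condorcet winner is the candidate closest to the median voter.
The median voter (position 6) is closest to Q at 7.
Check: Q vs S — voters closer to Q: 5 of 7.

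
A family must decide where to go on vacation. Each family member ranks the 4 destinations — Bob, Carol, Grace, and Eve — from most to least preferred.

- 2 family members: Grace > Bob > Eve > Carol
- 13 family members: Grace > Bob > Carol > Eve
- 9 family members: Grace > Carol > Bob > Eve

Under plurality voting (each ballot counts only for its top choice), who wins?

First-place vote totals:
  Bob: 0
  Carol: 0
  Grace: 24
  Eve: 0
Grace has the most first-place votes.

Grace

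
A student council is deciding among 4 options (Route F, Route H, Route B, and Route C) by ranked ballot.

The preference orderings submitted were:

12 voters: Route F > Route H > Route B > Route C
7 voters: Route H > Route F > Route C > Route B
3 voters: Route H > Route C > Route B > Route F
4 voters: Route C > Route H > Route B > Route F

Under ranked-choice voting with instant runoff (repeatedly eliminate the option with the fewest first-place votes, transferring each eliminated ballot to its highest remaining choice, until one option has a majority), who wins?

Route H

Round 1: Route F 12, Route H 10, Route C 4, Route B 0. Route B has the fewest and is eliminated.
Round 2: Route F 12, Route H 10, Route C 4. Route C has the fewest and is eliminated.
Round 3: Route H 14, Route F 12. Route H has a majority.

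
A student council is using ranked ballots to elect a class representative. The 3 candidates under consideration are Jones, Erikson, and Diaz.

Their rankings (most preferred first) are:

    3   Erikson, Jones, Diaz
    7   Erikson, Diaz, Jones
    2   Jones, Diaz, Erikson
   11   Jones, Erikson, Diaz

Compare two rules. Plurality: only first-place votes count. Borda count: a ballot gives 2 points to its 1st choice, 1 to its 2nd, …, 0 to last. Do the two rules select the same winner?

No

Plurality first-place counts: Jones 13, Erikson 10, Diaz 0 → Jones.
Borda totals: Jones 29, Erikson 31, Diaz 9 → Erikson.
The two rules disagree: plurality picks Jones, Borda picks Erikson.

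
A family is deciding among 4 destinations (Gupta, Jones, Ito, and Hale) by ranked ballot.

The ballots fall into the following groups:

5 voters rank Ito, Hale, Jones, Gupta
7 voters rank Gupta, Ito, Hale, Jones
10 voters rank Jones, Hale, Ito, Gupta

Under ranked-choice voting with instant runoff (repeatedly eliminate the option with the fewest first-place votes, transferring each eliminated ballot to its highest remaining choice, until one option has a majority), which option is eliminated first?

Hale

Round 1: Jones 10, Gupta 7, Ito 5, Hale 0. Hale has the fewest and is eliminated.
Round 2: Jones 10, Gupta 7, Ito 5. Ito has the fewest and is eliminated.
Round 3: Jones 15, Gupta 7. Jones has a majority.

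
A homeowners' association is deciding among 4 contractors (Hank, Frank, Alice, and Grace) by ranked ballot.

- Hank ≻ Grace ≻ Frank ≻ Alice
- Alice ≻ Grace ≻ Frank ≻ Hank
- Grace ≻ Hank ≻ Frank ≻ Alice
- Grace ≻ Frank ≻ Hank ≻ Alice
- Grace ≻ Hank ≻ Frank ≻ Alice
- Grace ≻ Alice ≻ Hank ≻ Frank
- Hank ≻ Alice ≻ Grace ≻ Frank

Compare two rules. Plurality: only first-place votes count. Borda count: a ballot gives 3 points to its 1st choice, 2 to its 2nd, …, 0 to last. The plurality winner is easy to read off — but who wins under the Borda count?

Grace

Plurality first-place counts: Hank 2, Frank 0, Alice 1, Grace 4 → Grace.
Borda totals: Hank 12, Frank 6, Alice 7, Grace 17 → Grace.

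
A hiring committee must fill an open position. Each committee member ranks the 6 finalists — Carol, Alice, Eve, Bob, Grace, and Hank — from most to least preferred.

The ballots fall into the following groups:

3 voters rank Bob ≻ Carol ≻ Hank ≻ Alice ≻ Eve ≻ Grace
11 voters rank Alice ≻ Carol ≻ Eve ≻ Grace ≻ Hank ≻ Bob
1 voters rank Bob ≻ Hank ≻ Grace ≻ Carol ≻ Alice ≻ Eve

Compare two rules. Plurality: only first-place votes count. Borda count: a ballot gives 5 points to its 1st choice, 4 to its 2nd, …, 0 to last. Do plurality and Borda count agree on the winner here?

Yes

Plurality first-place counts: Carol 0, Alice 11, Eve 0, Bob 4, Grace 0, Hank 0 → Alice.
Borda totals: Carol 58, Alice 62, Eve 36, Bob 20, Grace 25, Hank 24 → Alice.
The two rules agree on Alice.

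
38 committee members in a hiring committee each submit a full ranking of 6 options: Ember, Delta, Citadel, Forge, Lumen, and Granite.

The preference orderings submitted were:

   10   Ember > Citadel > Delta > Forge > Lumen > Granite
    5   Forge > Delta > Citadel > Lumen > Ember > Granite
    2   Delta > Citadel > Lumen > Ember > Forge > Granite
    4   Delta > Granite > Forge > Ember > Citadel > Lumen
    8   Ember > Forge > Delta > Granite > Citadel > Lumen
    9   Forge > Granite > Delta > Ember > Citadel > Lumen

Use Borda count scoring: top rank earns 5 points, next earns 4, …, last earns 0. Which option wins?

Borda scores:
  Ember: 10·5 + 5·1 + 2·2 + 4·2 + 8·5 + 9·2 = 125
  Delta: 10·3 + 5·4 + 2·5 + 4·5 + 8·3 + 9·3 = 131
  Citadel: 10·4 + 5·3 + 2·4 + 4·1 + 8·1 + 9·1 = 84
  Forge: 10·2 + 5·5 + 2·1 + 4·3 + 8·4 + 9·5 = 136
  Lumen: 10·1 + 5·2 + 2·3 + 4·0 + 8·0 + 9·0 = 26
  Granite: 10·0 + 5·0 + 2·0 + 4·4 + 8·2 + 9·4 = 68
Forge has the highest total.

Forge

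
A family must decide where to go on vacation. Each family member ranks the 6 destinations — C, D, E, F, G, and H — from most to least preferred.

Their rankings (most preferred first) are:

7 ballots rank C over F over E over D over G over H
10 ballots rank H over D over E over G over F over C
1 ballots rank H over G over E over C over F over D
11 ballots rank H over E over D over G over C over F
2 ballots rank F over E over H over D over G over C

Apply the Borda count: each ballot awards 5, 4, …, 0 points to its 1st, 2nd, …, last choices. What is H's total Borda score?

116

Borda scores:
  C: 7·5 + 10·0 + 2 + 11·1 + 2·0 = 48
  D: 7·2 + 10·4 + 0 + 11·3 + 2·2 = 91
  E: 7·3 + 10·3 + 3 + 11·4 + 2·4 = 106
  F: 7·4 + 10·1 + 1 + 11·0 + 2·5 = 49
  G: 7·1 + 10·2 + 4 + 11·2 + 2·1 = 55
  H: 7·0 + 10·5 + 5 + 11·5 + 2·3 = 116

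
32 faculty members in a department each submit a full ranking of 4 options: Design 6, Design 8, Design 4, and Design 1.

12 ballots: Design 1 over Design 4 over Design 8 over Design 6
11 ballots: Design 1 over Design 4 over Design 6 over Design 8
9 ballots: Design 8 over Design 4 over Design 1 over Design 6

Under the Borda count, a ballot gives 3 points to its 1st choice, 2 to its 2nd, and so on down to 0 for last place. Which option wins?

Borda scores:
  Design 6: 12·0 + 11·1 + 9·0 = 11
  Design 8: 12·1 + 11·0 + 9·3 = 39
  Design 4: 12·2 + 11·2 + 9·2 = 64
  Design 1: 12·3 + 11·3 + 9·1 = 78
Design 1 has the highest total.

Design 1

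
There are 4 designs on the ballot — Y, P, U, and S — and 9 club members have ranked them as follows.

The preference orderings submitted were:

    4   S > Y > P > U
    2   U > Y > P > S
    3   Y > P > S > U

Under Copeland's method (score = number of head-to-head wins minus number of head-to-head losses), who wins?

Pairwise results:
  Y vs P: Y wins 9–0.
  Y vs U: Y wins 7–2.
  Y vs S: Y wins 5–4.
  P vs U: P wins 7–2.
  P vs S: P wins 5–4.
  U vs S: S wins 7–2.
Copeland scores (wins − losses):
  Y: 3 − 0 = 3
  P: 2 − 1 = 1
  U: 0 − 3 = -3
  S: 1 − 2 = -1
Y has the best Copeland score.

Y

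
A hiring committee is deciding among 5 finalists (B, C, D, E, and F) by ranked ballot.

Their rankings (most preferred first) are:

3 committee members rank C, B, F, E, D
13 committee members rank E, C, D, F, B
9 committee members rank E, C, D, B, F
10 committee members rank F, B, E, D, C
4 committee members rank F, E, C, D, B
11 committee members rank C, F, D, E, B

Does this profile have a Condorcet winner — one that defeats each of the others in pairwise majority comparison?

No

Head-to-head results (50 voters total):
B vs C: C wins 40–10.
B vs D: D wins 37–13.
B vs E: E wins 37–13.
B vs F: F wins 38–12.
C vs D: C wins 40–10.
C vs E: E wins 36–14.
C vs F: C wins 36–14.
D vs E: E wins 39–11.
D vs F: F wins 28–22.
E vs F: F wins 28–22.
No candidate beats all others: C beats F beats E beats C, a majority cycle.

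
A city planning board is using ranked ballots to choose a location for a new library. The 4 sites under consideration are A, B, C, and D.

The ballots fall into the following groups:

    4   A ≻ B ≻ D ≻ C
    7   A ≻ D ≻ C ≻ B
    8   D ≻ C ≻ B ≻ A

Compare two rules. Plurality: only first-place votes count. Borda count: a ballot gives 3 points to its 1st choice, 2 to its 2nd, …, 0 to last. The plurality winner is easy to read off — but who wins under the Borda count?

Plurality first-place counts: A 11, B 0, C 0, D 8 → A.
Borda totals: A 33, B 16, C 23, D 42 → D.

D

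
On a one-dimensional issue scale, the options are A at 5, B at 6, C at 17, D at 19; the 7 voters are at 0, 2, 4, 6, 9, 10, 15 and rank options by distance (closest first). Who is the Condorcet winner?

B

With single-peaked preferences on a line, the Condorcet winner is the candidate closest to the median voter.
The median voter (position 6) is closest to B at 6.
Check: B vs A — voters closer to B: 4 of 7.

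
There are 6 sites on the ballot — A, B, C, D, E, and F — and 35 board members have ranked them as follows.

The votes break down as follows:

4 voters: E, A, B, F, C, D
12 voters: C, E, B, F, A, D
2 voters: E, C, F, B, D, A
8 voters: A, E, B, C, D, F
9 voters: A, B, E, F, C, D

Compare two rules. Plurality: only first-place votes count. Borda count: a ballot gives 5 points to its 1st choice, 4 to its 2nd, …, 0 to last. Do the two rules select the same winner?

No

Plurality first-place counts: A 17, B 0, C 12, D 0, E 6, F 0 → A.
Borda totals: A 113, B 112, C 97, D 10, E 137, F 56 → E.
The two rules disagree: plurality picks A, Borda picks E.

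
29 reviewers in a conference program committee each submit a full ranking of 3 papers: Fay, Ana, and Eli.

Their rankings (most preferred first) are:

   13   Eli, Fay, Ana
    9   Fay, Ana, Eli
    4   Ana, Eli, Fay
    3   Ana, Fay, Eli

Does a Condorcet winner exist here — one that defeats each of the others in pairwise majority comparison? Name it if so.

None — there is no Condorcet winner

Head-to-head results (29 voters total):
Fay vs Ana: Fay wins 22–7.
Fay vs Eli: Eli wins 17–12.
Ana vs Eli: Ana wins 16–13.
No candidate beats all others: Fay beats Ana beats Eli beats Fay, a majority cycle.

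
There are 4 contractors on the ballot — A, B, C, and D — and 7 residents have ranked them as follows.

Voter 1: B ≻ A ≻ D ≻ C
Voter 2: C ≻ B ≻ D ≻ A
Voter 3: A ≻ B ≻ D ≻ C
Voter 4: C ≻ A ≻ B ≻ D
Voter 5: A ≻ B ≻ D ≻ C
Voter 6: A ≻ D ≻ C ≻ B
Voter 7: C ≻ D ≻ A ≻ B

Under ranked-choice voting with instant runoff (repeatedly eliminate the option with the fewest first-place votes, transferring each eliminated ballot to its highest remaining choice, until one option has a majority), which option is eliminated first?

Round 1: A 3, C 3, B 1, D 0. D has the fewest and is eliminated.
Round 2: A 3, C 3, B 1. B has the fewest and is eliminated.
Round 3: A 4, C 3. A has a majority.

D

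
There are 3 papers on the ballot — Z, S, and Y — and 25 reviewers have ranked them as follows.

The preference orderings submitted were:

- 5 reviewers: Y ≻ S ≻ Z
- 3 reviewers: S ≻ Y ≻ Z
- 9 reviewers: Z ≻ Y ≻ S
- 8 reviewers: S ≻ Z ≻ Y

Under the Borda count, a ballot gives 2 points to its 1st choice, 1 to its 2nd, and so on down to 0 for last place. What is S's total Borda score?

Borda scores:
  Z: 5·0 + 3·0 + 9·2 + 8·1 = 26
  S: 5·1 + 3·2 + 9·0 + 8·2 = 27
  Y: 5·2 + 3·1 + 9·1 + 8·0 = 22

27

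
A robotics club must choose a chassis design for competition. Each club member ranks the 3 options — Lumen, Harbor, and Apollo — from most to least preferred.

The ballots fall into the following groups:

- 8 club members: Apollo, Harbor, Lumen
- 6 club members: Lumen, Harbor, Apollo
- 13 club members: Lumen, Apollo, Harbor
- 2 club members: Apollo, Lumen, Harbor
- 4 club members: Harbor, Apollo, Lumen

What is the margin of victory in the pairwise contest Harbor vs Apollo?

13

Ballots ranking Harbor above Apollo: 6+4 = 10.
Ballots ranking Apollo above Harbor: 8+13+2 = 23.
Apollo wins 23–10, a margin of 13.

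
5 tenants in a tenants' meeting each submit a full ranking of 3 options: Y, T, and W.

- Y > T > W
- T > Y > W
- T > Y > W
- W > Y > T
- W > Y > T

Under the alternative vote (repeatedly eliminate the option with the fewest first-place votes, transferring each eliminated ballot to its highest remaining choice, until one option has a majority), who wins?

T

Round 1: T 2, W 2, Y 1. Y has the fewest and is eliminated.
Round 2: T 3, W 2. T has a majority.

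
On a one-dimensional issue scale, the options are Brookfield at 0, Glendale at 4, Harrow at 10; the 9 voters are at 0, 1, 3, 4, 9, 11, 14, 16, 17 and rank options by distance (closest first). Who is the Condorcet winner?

With single-peaked preferences on a line, the Condorcet winner is the candidate closest to the median voter.
The median voter (position 9) is closest to Harrow at 10.
Check: Harrow vs Glendale — voters closer to Harrow: 5 of 9.

Harrow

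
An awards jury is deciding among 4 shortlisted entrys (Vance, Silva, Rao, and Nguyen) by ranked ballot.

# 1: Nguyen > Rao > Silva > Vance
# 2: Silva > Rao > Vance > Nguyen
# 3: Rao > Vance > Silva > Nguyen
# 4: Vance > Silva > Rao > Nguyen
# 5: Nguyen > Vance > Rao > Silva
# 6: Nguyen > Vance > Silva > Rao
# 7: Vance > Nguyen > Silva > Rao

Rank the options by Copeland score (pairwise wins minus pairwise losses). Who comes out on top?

Vance

Pairwise results:
  Vance vs Silva: Vance wins 5–2.
  Vance vs Rao: Vance wins 4–3.
  Vance vs Nguyen: Vance wins 4–3.
  Silva vs Rao: Silva wins 4–3.
  Silva vs Nguyen: Nguyen wins 4–3.
  Rao vs Nguyen: Nguyen wins 4–3.
Copeland scores (wins − losses):
  Vance: 3 − 0 = 3
  Silva: 1 − 2 = -1
  Rao: 0 − 3 = -3
  Nguyen: 2 − 1 = 1
Vance has the best Copeland score.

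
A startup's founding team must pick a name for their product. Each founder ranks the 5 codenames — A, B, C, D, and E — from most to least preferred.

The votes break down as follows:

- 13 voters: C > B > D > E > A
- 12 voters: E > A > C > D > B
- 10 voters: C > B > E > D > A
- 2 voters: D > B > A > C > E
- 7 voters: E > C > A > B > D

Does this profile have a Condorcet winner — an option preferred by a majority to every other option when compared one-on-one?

Yes

Head-to-head results (44 voters total):
A vs B: B wins 25–19.
A vs C: C wins 30–14.
A vs D: D wins 25–19.
A vs E: E wins 42–2.
B vs C: C wins 42–2.
B vs D: B wins 30–14.
B vs E: B wins 25–19.
C vs D: C wins 42–2.
C vs E: C wins 25–19.
D vs E: E wins 29–15.
C beats each rival — A (30–14), B (42–2), D (42–2), E (25–19) — so C is the Condorcet winner.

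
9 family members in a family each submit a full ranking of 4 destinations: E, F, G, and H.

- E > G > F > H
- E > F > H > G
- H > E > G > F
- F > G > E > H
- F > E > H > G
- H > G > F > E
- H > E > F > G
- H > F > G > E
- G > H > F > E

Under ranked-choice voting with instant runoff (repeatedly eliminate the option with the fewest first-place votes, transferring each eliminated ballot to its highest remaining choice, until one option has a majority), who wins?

H

Round 1: H 4, E 2, F 2, G 1. G has the fewest and is eliminated.
Round 2: H 5, E 2, F 2. H has a majority.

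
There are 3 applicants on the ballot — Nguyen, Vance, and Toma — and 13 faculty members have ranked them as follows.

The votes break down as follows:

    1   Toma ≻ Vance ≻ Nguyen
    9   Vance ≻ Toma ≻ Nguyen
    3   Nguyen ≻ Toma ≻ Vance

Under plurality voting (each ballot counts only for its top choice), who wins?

Vance

First-place vote totals:
  Nguyen: 3
  Vance: 9
  Toma: 1
Vance has the most first-place votes.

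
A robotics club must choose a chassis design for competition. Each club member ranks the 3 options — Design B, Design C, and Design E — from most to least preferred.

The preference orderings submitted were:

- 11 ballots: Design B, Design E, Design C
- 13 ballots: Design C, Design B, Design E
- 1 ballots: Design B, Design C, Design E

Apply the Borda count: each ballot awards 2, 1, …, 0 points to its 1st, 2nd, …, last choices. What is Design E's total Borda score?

11

Borda scores:
  Design B: 11·2 + 13·1 + 2 = 37
  Design C: 11·0 + 13·2 + 1 = 27
  Design E: 11·1 + 13·0 + 0 = 11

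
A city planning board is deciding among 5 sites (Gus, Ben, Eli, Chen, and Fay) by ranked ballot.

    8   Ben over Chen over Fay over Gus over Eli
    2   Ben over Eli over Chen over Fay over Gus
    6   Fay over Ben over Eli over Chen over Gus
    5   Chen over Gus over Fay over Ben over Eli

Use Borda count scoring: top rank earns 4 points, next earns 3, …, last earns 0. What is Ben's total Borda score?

Borda scores:
  Gus: 8·1 + 2·0 + 6·0 + 5·3 = 23
  Ben: 8·4 + 2·4 + 6·3 + 5·1 = 63
  Eli: 8·0 + 2·3 + 6·2 + 5·0 = 18
  Chen: 8·3 + 2·2 + 6·1 + 5·4 = 54
  Fay: 8·2 + 2·1 + 6·4 + 5·2 = 52

63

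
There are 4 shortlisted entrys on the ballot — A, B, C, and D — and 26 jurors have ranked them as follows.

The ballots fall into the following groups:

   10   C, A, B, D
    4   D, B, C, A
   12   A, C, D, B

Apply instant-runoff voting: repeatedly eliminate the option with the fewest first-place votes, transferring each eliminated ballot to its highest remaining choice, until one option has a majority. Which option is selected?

Round 1: A 12, C 10, D 4, B 0. B has the fewest and is eliminated.
Round 2: A 12, C 10, D 4. D has the fewest and is eliminated.
Round 3: C 14, A 12. C has a majority.

C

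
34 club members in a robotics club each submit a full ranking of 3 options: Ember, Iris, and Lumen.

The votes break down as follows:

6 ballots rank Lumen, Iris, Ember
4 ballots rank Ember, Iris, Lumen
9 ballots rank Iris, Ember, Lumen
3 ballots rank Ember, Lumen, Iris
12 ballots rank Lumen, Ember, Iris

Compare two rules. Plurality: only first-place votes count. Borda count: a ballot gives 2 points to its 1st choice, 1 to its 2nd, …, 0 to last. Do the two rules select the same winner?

Yes

Plurality first-place counts: Ember 7, Iris 9, Lumen 18 → Lumen.
Borda totals: Ember 35, Iris 28, Lumen 39 → Lumen.
The two rules agree on Lumen.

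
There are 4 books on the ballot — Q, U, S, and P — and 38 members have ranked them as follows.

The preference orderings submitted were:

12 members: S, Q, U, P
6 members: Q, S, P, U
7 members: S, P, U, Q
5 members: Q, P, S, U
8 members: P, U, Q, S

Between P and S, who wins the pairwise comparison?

S

Ballots ranking P above S: 5+8 = 13.
Ballots ranking S above P: 12+6+7 = 25.
S wins the head-to-head, 25–13.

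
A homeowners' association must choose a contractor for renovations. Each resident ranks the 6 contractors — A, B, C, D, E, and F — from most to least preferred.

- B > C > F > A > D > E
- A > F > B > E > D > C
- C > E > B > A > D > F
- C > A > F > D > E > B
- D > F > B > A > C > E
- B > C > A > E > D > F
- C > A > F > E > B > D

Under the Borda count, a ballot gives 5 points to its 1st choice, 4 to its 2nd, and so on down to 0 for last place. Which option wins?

Borda scores:
  A: 2 + 5 + 2 + 4 + 2 + 3 + 4 = 22
  B: 5 + 3 + 3 + 0 + 3 + 5 + 1 = 20
  C: 4 + 0 + 5 + 5 + 1 + 4 + 5 = 24
  D: 1 + 1 + 1 + 2 + 5 + 1 + 0 = 11
  E: 0 + 2 + 4 + 1 + 0 + 2 + 2 = 11
  F: 3 + 4 + 0 + 3 + 4 + 0 + 3 = 17
C has the highest total.

C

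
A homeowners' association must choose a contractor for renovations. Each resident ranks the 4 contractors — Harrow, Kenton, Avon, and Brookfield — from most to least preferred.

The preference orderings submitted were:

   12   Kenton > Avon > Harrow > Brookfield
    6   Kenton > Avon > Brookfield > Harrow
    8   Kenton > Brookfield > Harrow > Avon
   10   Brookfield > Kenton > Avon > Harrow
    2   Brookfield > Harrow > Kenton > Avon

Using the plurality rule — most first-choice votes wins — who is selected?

First-place vote totals:
  Harrow: 0
  Kenton: 26
  Avon: 0
  Brookfield: 12
Kenton has the most first-place votes.

Kenton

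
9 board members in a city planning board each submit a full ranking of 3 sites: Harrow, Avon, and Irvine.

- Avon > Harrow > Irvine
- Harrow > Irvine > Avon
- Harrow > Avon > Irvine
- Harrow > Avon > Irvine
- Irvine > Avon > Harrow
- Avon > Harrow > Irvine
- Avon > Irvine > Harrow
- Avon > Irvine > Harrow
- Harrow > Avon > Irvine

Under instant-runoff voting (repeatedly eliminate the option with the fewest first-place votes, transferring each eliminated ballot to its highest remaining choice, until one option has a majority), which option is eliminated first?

Round 1: Harrow 4, Avon 4, Irvine 1. Irvine has the fewest and is eliminated.
Round 2: Avon 5, Harrow 4. Avon has a majority.

Irvine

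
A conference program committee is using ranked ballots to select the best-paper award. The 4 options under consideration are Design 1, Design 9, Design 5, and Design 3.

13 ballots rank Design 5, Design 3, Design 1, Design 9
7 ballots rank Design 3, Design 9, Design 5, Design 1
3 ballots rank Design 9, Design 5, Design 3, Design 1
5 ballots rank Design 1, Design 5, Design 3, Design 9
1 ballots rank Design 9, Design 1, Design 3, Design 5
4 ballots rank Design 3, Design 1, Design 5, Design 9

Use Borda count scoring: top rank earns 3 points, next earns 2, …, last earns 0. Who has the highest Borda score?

Borda scores:
  Design 1: 13·1 + 7·0 + 3·0 + 5·3 + 2 + 4·2 = 38
  Design 9: 13·0 + 7·2 + 3·3 + 5·0 + 3 + 4·0 = 26
  Design 5: 13·3 + 7·1 + 3·2 + 5·2 + 0 + 4·1 = 66
  Design 3: 13·2 + 7·3 + 3·1 + 5·1 + 1 + 4·3 = 68
Design 3 has the highest total.

Design 3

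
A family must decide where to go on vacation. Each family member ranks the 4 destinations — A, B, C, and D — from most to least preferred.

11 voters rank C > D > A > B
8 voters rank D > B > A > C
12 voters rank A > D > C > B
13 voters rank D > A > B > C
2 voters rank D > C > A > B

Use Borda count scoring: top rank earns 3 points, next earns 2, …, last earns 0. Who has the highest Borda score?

D

Borda scores:
  A: 11·1 + 8·1 + 12·3 + 13·2 + 2·1 = 83
  B: 11·0 + 8·2 + 12·0 + 13·1 + 2·0 = 29
  C: 11·3 + 8·0 + 12·1 + 13·0 + 2·2 = 49
  D: 11·2 + 8·3 + 12·2 + 13·3 + 2·3 = 115
D has the highest total.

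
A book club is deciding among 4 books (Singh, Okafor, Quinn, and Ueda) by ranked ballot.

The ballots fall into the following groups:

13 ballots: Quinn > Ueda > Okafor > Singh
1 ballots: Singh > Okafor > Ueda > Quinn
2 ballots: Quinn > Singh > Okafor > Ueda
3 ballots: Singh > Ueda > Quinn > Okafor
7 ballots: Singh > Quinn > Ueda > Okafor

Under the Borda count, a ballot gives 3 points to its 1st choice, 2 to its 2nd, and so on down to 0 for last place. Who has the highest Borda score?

Borda scores:
  Singh: 13·0 + 3 + 2·2 + 3·3 + 7·3 = 37
  Okafor: 13·1 + 2 + 2·1 + 3·0 + 7·0 = 17
  Quinn: 13·3 + 0 + 2·3 + 3·1 + 7·2 = 62
  Ueda: 13·2 + 1 + 2·0 + 3·2 + 7·1 = 40
Quinn has the highest total.

Quinn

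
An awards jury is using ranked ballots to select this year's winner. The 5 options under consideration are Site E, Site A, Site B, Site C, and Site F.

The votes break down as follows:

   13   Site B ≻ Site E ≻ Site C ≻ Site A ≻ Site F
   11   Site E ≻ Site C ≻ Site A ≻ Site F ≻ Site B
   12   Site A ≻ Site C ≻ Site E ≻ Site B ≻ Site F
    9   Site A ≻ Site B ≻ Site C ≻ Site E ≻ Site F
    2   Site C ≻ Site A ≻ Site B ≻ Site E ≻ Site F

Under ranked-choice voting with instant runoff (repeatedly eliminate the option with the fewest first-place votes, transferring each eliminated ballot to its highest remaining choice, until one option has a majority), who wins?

Site A

Round 1: Site A 21, Site B 13, Site E 11, Site C 2, Site F 0. Site F has the fewest and is eliminated.
Round 2: Site A 21, Site B 13, Site E 11, Site C 2. Site C has the fewest and is eliminated.
Round 3: Site A 23, Site B 13, Site E 11. Site E has the fewest and is eliminated.
Round 4: Site A 34, Site B 13. Site A has a majority.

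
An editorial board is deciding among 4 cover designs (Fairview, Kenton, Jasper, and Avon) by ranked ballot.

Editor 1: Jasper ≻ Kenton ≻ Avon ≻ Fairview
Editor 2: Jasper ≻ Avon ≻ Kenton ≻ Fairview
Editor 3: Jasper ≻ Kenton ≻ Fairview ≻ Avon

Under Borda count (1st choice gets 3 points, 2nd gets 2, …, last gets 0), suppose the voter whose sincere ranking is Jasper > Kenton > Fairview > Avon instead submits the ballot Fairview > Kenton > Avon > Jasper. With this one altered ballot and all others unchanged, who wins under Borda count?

Borda totals with the altered ballot: Fairview 3, Kenton 5, Jasper 6, Avon 4.
The winner is unchanged: still Jasper.

Jasper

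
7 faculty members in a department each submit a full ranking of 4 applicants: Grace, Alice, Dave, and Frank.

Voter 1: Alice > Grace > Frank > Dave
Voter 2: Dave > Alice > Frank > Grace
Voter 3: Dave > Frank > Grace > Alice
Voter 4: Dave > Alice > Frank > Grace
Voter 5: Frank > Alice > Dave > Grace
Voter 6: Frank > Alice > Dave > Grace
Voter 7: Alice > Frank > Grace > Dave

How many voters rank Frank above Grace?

6

Ballots ranking Frank above Grace: 6.
Ballots ranking Grace above Frank: 1.
So 6 of 7 voters prefer Frank to Grace.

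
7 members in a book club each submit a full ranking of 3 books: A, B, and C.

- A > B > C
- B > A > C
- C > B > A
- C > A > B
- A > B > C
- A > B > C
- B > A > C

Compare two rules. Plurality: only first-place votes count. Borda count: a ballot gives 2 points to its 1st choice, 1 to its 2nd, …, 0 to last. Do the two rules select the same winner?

Plurality first-place counts: A 3, B 2, C 2 → A.
Borda totals: A 9, B 8, C 4 → A.
The two rules agree on A.

Yes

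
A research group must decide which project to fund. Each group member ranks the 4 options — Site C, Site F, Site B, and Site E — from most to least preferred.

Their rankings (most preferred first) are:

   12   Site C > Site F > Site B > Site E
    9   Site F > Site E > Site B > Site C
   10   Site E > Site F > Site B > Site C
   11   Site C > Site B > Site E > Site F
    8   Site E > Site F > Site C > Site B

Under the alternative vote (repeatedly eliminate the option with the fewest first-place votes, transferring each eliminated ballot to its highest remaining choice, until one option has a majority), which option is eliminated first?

Site B

Round 1: Site C 23, Site E 18, Site F 9, Site B 0. Site B has the fewest and is eliminated.
Round 2: Site C 23, Site E 18, Site F 9. Site F has the fewest and is eliminated.
Round 3: Site E 27, Site C 23. Site E has a majority.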